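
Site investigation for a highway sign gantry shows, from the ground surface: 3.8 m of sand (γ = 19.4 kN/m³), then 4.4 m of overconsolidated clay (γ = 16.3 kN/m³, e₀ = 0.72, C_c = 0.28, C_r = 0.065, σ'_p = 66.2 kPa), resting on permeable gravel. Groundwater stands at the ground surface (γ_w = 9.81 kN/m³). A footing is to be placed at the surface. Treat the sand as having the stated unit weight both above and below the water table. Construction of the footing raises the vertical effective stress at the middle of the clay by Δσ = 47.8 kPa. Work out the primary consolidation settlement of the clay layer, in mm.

Mid-depth of clay below the ground surface: z = 3.8 + 4.4/2 = 6 m.
Total vertical stress at mid-clay: σ_v = 19.4×3.8 + 16.3×2.2 = 109.58 kPa.
Pore pressure: u = 9.81×(6 − 0) = 58.86 kPa.
Initial effective stress: σ'_0 = σ_v − u = 109.58 − 58.86 = 50.72 kPa.
Final effective stress: σ'_f = 50.72 + 47.8 = 98.52 kPa.
σ'_f = 98.52 > σ'_p = 66.2 kPa, so the stress path crosses the preconsolidation pressure — recompression up to σ'_p, then virgin compression beyond:
S_c = H/(1+e₀)·[C_r·log₁₀(σ'_p/σ'_0) + C_c·log₁₀(σ'_f/σ'_p)]
    = 4.4/1.72 × [0.065×log₁₀(66.2/50.72) + 0.28×log₁₀(98.52/66.2)]
    = 2.5581 × [0.0075191 + 0.048347] = 0.1429 m

S_c ≈ 143 mm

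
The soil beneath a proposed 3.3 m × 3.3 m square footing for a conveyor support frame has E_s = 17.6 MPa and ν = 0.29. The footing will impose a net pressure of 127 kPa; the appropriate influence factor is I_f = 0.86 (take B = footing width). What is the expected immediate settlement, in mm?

S_e ≈ 18.8 mm

Immediate (elastic) settlement: S_e = q·B·(1−ν²)/E_s · I_f.
E_s = 17.6 MPa = 17600 kPa.
S_e = 127 × 3.3 × (1 − 0.29²) / 17600 × 0.86
    = 127 × 3.3 × 0.9159 / 17600 × 0.86
    = 0.01876 m = 18.76 mm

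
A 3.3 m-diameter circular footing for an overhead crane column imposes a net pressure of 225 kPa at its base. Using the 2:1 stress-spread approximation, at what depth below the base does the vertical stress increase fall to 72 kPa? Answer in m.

2:1 spreading — at depth z the loaded area has grown by z in each plan dimension:
qD²/(D+z)² = Δσ_z ⇒ z = D(√(q/Δσ_z) − 1) = 3.3×(√(225/72) − 1) = 2.534 m

z ≈ 2.53 m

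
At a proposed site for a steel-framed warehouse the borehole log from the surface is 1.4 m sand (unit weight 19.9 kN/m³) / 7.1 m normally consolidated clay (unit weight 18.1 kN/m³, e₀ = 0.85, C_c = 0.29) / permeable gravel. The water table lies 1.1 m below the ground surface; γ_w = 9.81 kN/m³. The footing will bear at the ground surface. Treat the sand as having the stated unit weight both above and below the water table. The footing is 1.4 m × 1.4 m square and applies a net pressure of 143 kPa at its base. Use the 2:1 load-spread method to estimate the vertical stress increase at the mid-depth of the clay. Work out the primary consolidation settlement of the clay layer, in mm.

Mid-depth of clay below the ground surface: z = 1.4 + 7.1/2 = 4.95 m.
Total vertical stress at mid-clay: σ_v = 19.9×1.4 + 18.1×3.55 = 92.115 kPa.
Pore pressure: u = 9.81×(4.95 − 1.1) = 37.769 kPa.
Initial effective stress: σ'_0 = σ_v − u = 92.115 − 37.769 = 54.346 kPa.
Stress increase at mid-clay by the 2:1 spreading method:
Δσ = qBL/((B+z)(L+z)) = 143×1.4×1.4/((1.4+4.95)(1.4+4.95)) = 6.951 kPa
Final effective stress: σ'_f = σ'_0 + Δσ = 54.346 + 6.951 = 61.297 kPa.
Normally consolidated clay, so the full stress increment lies on the virgin compression line:
S_c = C_c·H/(1+e₀)·log₁₀(σ'_f/σ'_0) = 0.29×7.1/(1+0.85)×log₁₀(61.297/54.346)
    = 1.113 × 0.052272 = 0.05818 m

S_c ≈ 58.2 mm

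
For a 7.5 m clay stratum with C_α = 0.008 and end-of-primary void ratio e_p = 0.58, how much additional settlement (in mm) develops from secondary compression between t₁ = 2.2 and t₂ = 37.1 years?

S_s ≈ 46.6 mm

Secondary compression: S_s = C_α·H/(1+e_p)·log₁₀(t₂/t₁)
S_s = 0.008×7.5/(1+0.58)×log₁₀(37.1/2.2)
    = 0.03797 × 1.227 = 0.04659 m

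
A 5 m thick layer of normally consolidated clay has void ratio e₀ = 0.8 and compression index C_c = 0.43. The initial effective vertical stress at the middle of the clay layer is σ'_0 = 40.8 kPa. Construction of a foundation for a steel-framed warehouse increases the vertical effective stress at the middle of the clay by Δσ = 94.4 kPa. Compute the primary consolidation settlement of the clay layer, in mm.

Final effective stress: σ'_f = σ'_0 + Δσ = 40.8 + 94.4 = 135.2 kPa.
Normally consolidated clay, so the full stress increment lies on the virgin compression line:
S_c = C_c·H/(1+e₀)·log₁₀(σ'_f/σ'_0) = 0.43×5/(1+0.8)×log₁₀(135.2/40.8)
    = 1.1944 × 0.52032 = 0.6215 m

S_c ≈ 621 mm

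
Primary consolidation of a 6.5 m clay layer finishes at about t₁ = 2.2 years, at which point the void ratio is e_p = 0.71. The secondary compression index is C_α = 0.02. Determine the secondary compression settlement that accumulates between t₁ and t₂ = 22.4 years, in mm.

Secondary compression: S_s = C_α·H/(1+e_p)·log₁₀(t₂/t₁)
S_s = 0.02×6.5/(1+0.71)×log₁₀(22.4/2.2)
    = 0.07602 × 1.008 = 0.07662 m

S_s ≈ 76.6 mm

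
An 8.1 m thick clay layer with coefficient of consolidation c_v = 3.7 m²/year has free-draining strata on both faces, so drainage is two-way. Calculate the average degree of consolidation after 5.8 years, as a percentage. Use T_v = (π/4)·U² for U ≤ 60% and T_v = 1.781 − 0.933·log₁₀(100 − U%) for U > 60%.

Drainage path length: H_d = H/2 = 4.05 m (double drainage).
T_v = c_v·t/H_d² = 3.7×5.8/4.05² = 1.3083.
T_v = 1.3083 corresponds to the U > 60% branch:
U = 1 − 10^((1.781 − T_v)/0.933)/100 = 0.9679

U ≈ 96.8 %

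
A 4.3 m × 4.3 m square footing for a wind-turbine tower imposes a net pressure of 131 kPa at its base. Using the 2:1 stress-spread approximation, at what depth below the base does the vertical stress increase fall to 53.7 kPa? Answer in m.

z ≈ 2.42 m

2:1 spreading — at depth z the loaded area has grown by z in each plan dimension:
qB²/(B+z)² = Δσ_z ⇒ z = B(√(q/Δσ_z) − 1) = 4.3×(√(131/53.7) − 1) = 2.416 m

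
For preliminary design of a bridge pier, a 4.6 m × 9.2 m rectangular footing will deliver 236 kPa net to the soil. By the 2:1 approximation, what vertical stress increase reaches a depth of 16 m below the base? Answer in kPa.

By the 2:1 method the load spreads at 1 horizontal : 2 vertical, so at depth z the loaded area has grown by z in each plan dimension:
Δσ = qBL/((B+z)(L+z)) = 236×4.6×9.2/((4.6+16)(9.2+16)) = 19.239 kPa

Δσ_z ≈ 19.2 kPa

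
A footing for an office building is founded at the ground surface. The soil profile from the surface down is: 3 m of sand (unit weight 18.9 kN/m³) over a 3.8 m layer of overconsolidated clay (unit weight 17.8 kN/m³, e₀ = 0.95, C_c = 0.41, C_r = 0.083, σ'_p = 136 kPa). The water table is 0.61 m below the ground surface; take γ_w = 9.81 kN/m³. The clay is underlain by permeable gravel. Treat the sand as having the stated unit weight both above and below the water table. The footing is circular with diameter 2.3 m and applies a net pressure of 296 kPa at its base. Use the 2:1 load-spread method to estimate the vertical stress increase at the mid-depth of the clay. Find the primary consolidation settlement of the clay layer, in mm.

Mid-depth of clay below the ground surface: z = 3 + 3.8/2 = 4.9 m.
Total vertical stress at mid-clay: σ_v = 18.9×3 + 17.8×1.9 = 90.52 kPa.
Pore pressure: u = 9.81×(4.9 − 0.61) = 42.085 kPa.
Initial effective stress: σ'_0 = σ_v − u = 90.52 − 42.085 = 48.435 kPa.
Stress increase at mid-clay by the 2:1 spreading method:
Δσ ≈ qD²/(D+z)² = 296×2.3²/(2.3+4.9)² = 30.205 kPa
Final effective stress: σ'_f = 48.435 + 30.205 = 78.64 kPa.
σ'_f = 78.64 ≤ σ'_p = 136 kPa, so the clay remains overconsolidated and only the recompression index applies:
S_c = C_r·H/(1+e₀)·log₁₀(σ'_f/σ'_0) = 0.083×3.8/1.95×log₁₀(78.64/48.435)
    = 0.16174 × 0.21048 = 0.03404 m

S_c ≈ 34 mm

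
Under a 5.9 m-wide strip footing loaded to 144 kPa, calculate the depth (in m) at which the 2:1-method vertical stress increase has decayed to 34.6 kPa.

z ≈ 18.7 m

2:1 spreading — at depth z the loaded area has grown by z in each plan dimension:
qB/(B+z) = Δσ_z ⇒ z = qB/Δσ_z − B = 144×5.9/34.6 − 5.9 = 18.65 m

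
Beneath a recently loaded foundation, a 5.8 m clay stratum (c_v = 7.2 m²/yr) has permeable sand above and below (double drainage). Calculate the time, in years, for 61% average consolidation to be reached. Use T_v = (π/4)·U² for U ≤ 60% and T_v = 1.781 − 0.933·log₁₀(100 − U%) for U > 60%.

t ≈ 0.346 years

Drainage path length: H_d = H/2 = 2.9 m (double drainage).
U > 60%: T_v = 1.781 − 0.933·log₁₀(100 − 61) = 0.29654.
t = T_v·H_d²/c_v = 0.29654×2.9²/7.2 = 0.3464 years.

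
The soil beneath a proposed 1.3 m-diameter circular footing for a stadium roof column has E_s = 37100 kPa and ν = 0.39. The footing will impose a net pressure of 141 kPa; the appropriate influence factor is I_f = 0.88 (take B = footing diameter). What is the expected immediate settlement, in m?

Immediate (elastic) settlement: S_e = q·B·(1−ν²)/E_s · I_f.
S_e = 141 × 1.3 × (1 − 0.39²) / 37100 × 0.88
    = 141 × 1.3 × 0.8479 / 37100 × 0.88
    = 0.003687 m

S_e ≈ 0.00369 m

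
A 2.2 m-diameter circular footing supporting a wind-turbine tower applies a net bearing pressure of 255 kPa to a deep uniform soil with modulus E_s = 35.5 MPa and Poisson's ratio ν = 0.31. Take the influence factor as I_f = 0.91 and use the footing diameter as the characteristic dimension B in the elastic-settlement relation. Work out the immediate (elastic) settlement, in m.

Immediate (elastic) settlement: S_e = q·B·(1−ν²)/E_s · I_f.
E_s = 35.5 MPa = 35500 kPa.
S_e = 255 × 2.2 × (1 − 0.31²) / 35500 × 0.91
    = 255 × 2.2 × 0.9039 / 35500 × 0.91
    = 0.013 m

S_e ≈ 0.013 m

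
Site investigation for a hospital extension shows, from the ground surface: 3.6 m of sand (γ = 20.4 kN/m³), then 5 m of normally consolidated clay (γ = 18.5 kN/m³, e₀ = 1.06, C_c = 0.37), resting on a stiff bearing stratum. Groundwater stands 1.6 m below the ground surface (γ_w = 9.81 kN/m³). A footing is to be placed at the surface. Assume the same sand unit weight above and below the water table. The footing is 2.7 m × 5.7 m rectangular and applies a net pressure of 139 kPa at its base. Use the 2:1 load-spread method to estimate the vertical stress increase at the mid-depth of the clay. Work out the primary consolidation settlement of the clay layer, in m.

Mid-depth of clay below the ground surface: z = 3.6 + 5/2 = 6.1 m.
Total vertical stress at mid-clay: σ_v = 20.4×3.6 + 18.5×2.5 = 119.69 kPa.
Pore pressure: u = 9.81×(6.1 − 1.6) = 44.145 kPa.
Initial effective stress: σ'_0 = σ_v − u = 119.69 − 44.145 = 75.545 kPa.
Stress increase at mid-clay by the 2:1 spreading method:
Δσ = qBL/((B+z)(L+z)) = 139×2.7×5.7/((2.7+6.1)(5.7+6.1)) = 20.601 kPa
Final effective stress: σ'_f = σ'_0 + Δσ = 75.545 + 20.601 = 96.146 kPa.
Normally consolidated clay, so the full stress increment lies on the virgin compression line:
S_c = C_c·H/(1+e₀)·log₁₀(σ'_f/σ'_0) = 0.37×5/(1+1.06)×log₁₀(96.146/75.545)
    = 0.89806 × 0.10473 = 0.09405 m

S_c ≈ 0.0941 m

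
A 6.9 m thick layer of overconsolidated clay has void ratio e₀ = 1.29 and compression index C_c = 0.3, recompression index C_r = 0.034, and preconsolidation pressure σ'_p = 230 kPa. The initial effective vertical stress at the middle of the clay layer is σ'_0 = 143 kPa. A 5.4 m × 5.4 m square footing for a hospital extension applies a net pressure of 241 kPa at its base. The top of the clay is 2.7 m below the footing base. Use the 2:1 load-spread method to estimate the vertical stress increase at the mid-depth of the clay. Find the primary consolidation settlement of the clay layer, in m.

S_c ≈ 0.014 m

Mid-depth of clay below the footing base: z = 2.7 + 6.9/2 = 6.15 m.
Stress increase at mid-clay by the 2:1 spreading method:
Δσ = qBL/((B+z)(L+z)) = 241×5.4×5.4/((5.4+6.15)(5.4+6.15)) = 52.679 kPa
Final effective stress: σ'_f = 143 + 52.679 = 195.68 kPa.
σ'_f = 195.68 ≤ σ'_p = 230 kPa, so the clay remains overconsolidated and only the recompression index applies:
S_c = C_r·H/(1+e₀)·log₁₀(σ'_f/σ'_0) = 0.034×6.9/2.29×log₁₀(195.68/143)
    = 0.10245 × 0.13621 = 0.01395 m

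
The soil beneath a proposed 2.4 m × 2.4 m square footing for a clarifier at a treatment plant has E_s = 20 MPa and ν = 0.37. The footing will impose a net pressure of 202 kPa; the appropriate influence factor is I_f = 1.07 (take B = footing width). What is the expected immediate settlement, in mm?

Immediate (elastic) settlement: S_e = q·B·(1−ν²)/E_s · I_f.
E_s = 20 MPa = 20000 kPa.
S_e = 202 × 2.4 × (1 − 0.37²) / 20000 × 1.07
    = 202 × 2.4 × 0.8631 / 20000 × 1.07
    = 0.02239 m = 22.39 mm

S_e ≈ 22.4 mm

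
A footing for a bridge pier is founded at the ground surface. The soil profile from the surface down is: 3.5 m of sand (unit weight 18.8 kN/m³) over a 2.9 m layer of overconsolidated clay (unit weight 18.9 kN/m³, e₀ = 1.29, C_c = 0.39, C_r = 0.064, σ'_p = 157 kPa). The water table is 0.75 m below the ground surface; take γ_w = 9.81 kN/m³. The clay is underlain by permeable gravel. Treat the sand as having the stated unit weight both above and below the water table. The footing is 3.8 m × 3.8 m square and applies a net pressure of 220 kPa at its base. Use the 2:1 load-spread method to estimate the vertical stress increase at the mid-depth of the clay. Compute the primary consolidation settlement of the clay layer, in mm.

S_c ≈ 20.6 mm

Mid-depth of clay below the ground surface: z = 3.5 + 2.9/2 = 4.95 m.
Total vertical stress at mid-clay: σ_v = 18.8×3.5 + 18.9×1.45 = 93.205 kPa.
Pore pressure: u = 9.81×(4.95 − 0.75) = 41.202 kPa.
Initial effective stress: σ'_0 = σ_v − u = 93.205 − 41.202 = 52.003 kPa.
Stress increase at mid-clay by the 2:1 spreading method:
Δσ = qBL/((B+z)(L+z)) = 220×3.8×3.8/((3.8+4.95)(3.8+4.95)) = 41.493 kPa
Final effective stress: σ'_f = 52.003 + 41.493 = 93.496 kPa.
σ'_f = 93.496 ≤ σ'_p = 157 kPa, so the clay remains overconsolidated and only the recompression index applies:
S_c = C_r·H/(1+e₀)·log₁₀(σ'_f/σ'_0) = 0.064×2.9/2.29×log₁₀(93.496/52.003)
    = 0.08105 × 0.25476 = 0.02065 m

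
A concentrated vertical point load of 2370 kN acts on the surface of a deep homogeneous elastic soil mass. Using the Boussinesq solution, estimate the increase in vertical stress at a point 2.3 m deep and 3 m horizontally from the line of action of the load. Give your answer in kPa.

Boussinesq vertical stress below a point load on an elastic half-space:
Δσ_z = 3P/(2πz²) · [1 + (r/z)²]^(−5/2)
r/z = 3/2.3 = 1.3043; [1+(r/z)²]^(−5/2) = 0.083379.
Δσ_z = 3×2370/(2π×2.3²) × 0.083379 = 213.91 × 0.083379 = 17.84 kPa

Δσ_z ≈ 17.8 kPa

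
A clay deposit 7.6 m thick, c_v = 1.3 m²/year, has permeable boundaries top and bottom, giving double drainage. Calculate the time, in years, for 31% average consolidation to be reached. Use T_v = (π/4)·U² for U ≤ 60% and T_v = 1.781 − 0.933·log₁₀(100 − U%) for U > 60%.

t ≈ 0.838 years

Drainage path length: H_d = H/2 = 3.8 m (double drainage).
U ≤ 60%: T_v = (π/4)·U² = (π/4)×0.31² = 0.075477.
t = T_v·H_d²/c_v = 0.075477×3.8²/1.3 = 0.8384 years.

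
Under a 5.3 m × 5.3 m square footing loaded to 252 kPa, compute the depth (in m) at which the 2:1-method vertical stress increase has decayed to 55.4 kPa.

2:1 spreading — at depth z the loaded area has grown by z in each plan dimension:
qB²/(B+z)² = Δσ_z ⇒ z = B(√(q/Δσ_z) − 1) = 5.3×(√(252/55.4) − 1) = 6.004 m

z ≈ 6 m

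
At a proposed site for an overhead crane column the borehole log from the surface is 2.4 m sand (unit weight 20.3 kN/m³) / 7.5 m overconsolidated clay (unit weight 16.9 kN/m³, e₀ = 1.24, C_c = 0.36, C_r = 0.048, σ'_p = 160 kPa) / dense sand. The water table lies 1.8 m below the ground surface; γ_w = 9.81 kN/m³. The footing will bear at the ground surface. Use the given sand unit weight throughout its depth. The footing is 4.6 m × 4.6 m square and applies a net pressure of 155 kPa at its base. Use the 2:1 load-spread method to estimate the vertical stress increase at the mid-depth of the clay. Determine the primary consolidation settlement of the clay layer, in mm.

Mid-depth of clay below the ground surface: z = 2.4 + 7.5/2 = 6.15 m.
Total vertical stress at mid-clay: σ_v = 20.3×2.4 + 16.9×3.75 = 112.09 kPa.
Pore pressure: u = 9.81×(6.15 − 1.8) = 42.673 kPa.
Initial effective stress: σ'_0 = σ_v − u = 112.09 − 42.673 = 69.417 kPa.
Stress increase at mid-clay by the 2:1 spreading method:
Δσ = qBL/((B+z)(L+z)) = 155×4.6×4.6/((4.6+6.15)(4.6+6.15)) = 28.381 kPa
Final effective stress: σ'_f = 69.417 + 28.381 = 97.798 kPa.
σ'_f = 97.798 ≤ σ'_p = 160 kPa, so the clay remains overconsolidated and only the recompression index applies:
S_c = C_r·H/(1+e₀)·log₁₀(σ'_f/σ'_0) = 0.048×7.5/2.24×log₁₀(97.798/69.417)
    = 0.16071 × 0.14886 = 0.02392 m

S_c ≈ 23.9 mm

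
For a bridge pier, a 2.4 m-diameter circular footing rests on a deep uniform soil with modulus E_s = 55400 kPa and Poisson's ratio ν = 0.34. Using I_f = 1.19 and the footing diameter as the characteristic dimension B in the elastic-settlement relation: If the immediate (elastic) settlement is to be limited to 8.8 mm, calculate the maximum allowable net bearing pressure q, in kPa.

S_e = q·B·(1−ν²)/E_s · I_f  ⇒  q = S_e·E_s / (B·(1−ν²)·I_f).
q = 0.0088 × 55400 / (2.4 × 0.8844 × 1.19) = 193 kPa

q ≈ 193 kPa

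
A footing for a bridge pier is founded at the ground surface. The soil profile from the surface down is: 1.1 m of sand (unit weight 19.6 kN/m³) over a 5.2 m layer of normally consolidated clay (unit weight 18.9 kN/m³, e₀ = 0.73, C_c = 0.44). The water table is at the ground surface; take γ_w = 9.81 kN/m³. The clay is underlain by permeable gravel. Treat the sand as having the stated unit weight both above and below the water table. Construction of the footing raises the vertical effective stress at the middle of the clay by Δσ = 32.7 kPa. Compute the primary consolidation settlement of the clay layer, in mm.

S_c ≈ 384 mm

Mid-depth of clay below the ground surface: z = 1.1 + 5.2/2 = 3.7 m.
Total vertical stress at mid-clay: σ_v = 19.6×1.1 + 18.9×2.6 = 70.7 kPa.
Pore pressure: u = 9.81×(3.7 − 0) = 36.297 kPa.
Initial effective stress: σ'_0 = σ_v − u = 70.7 − 36.297 = 34.403 kPa.
Final effective stress: σ'_f = σ'_0 + Δσ = 34.403 + 32.7 = 67.103 kPa.
Normally consolidated clay, so the full stress increment lies on the virgin compression line:
S_c = C_c·H/(1+e₀)·log₁₀(σ'_f/σ'_0) = 0.44×5.2/(1+0.73)×log₁₀(67.103/34.403)
    = 1.3225 × 0.29015 = 0.3837 m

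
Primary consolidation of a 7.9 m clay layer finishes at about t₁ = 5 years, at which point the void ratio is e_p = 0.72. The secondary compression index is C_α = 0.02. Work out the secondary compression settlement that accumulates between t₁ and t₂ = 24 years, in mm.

Secondary compression: S_s = C_α·H/(1+e_p)·log₁₀(t₂/t₁)
S_s = 0.02×7.9/(1+0.72)×log₁₀(24/5)
    = 0.09186 × 0.6812 = 0.06258 m

S_s ≈ 62.6 mm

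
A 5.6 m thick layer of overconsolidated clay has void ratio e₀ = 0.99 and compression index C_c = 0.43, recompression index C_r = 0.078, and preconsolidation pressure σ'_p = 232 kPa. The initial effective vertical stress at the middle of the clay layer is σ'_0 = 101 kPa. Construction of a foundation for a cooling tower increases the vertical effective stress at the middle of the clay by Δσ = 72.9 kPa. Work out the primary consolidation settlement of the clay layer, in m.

S_c ≈ 0.0518 m

Final effective stress: σ'_f = 101 + 72.9 = 173.9 kPa.
σ'_f = 173.9 ≤ σ'_p = 232 kPa, so the clay remains overconsolidated and only the recompression index applies:
S_c = C_r·H/(1+e₀)·log₁₀(σ'_f/σ'_0) = 0.078×5.6/1.99×log₁₀(173.9/101)
    = 0.2195 × 0.23598 = 0.0518 m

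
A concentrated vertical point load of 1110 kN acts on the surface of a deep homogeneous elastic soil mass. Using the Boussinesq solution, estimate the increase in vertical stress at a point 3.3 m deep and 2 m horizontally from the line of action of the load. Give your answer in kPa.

Boussinesq vertical stress below a point load on an elastic half-space:
Δσ_z = 3P/(2πz²) · [1 + (r/z)²]^(−5/2)
r/z = 2/3.3 = 0.60606; [1+(r/z)²]^(−5/2) = 0.45744.
Δσ_z = 3×1110/(2π×3.3²) × 0.45744 = 48.667 × 0.45744 = 22.26 kPa

Δσ_z ≈ 22.3 kPa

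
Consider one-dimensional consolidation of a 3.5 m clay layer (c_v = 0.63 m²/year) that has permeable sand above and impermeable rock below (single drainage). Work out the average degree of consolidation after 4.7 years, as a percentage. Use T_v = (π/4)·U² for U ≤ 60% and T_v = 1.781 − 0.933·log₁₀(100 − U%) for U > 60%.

U ≈ 55.5 %

Drainage path length: H_d = H = 3.5 m (single drainage).
T_v = c_v·t/H_d² = 0.63×4.7/3.5² = 0.24171.
T_v = 0.24171 corresponds to the U ≤ 60% branch:
U = √(4T_v/π) = 0.5548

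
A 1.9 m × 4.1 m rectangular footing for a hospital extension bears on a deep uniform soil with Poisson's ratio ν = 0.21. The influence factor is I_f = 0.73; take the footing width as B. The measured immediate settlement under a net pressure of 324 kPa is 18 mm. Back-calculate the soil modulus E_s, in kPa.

E_s ≈ 23900 kPa

S_e = q·B·(1−ν²)/E_s · I_f  ⇒  E_s = q·B·(1−ν²)·I_f / S_e.
E_s = 324 × 1.9 × 0.9559 × 0.73 / 0.018 = 23860 kPa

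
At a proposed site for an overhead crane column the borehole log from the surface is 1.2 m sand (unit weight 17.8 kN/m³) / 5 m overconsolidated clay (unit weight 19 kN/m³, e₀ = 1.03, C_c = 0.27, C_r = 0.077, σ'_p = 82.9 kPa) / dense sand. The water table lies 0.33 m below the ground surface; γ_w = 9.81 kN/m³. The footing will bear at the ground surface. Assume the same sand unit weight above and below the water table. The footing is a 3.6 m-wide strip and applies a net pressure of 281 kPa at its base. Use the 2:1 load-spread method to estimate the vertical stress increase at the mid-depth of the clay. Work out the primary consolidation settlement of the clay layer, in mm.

Mid-depth of clay below the ground surface: z = 1.2 + 5/2 = 3.7 m.
Total vertical stress at mid-clay: σ_v = 17.8×1.2 + 19×2.5 = 68.86 kPa.
Pore pressure: u = 9.81×(3.7 − 0.33) = 33.06 kPa.
Initial effective stress: σ'_0 = σ_v − u = 68.86 − 33.06 = 35.8 kPa.
Stress increase at mid-clay by the 2:1 spreading method:
Δσ = qB/(B+z) = 281×3.6/(3.6+3.7) = 138.58 kPa
Final effective stress: σ'_f = 35.8 + 138.58 = 174.38 kPa.
σ'_f = 174.38 > σ'_p = 82.9 kPa, so the stress path crosses the preconsolidation pressure — recompression up to σ'_p, then virgin compression beyond:
S_c = H/(1+e₀)·[C_r·log₁₀(σ'_p/σ'_0) + C_c·log₁₀(σ'_f/σ'_p)]
    = 5/2.03 × [0.077×log₁₀(82.9/35.8) + 0.27×log₁₀(174.38/82.9)]
    = 2.4631 × [0.02808 + 0.087194] = 0.2839 m

S_c ≈ 284 mm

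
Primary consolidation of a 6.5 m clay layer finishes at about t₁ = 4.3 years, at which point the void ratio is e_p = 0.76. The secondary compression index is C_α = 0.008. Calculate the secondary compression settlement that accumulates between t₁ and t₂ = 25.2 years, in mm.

S_s ≈ 22.7 mm

Secondary compression: S_s = C_α·H/(1+e_p)·log₁₀(t₂/t₁)
S_s = 0.008×6.5/(1+0.76)×log₁₀(25.2/4.3)
    = 0.02955 × 0.7679 = 0.02269 m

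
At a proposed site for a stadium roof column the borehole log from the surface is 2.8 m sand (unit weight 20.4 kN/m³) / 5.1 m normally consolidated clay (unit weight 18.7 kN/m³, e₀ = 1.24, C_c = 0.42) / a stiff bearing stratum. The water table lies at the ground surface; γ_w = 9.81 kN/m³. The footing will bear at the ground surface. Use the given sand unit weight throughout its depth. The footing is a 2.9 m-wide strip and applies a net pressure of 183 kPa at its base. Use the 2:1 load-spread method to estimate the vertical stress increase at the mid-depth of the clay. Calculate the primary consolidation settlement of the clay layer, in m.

Mid-depth of clay below the ground surface: z = 2.8 + 5.1/2 = 5.35 m.
Total vertical stress at mid-clay: σ_v = 20.4×2.8 + 18.7×2.55 = 104.8 kPa.
Pore pressure: u = 9.81×(5.35 − 0) = 52.483 kPa.
Initial effective stress: σ'_0 = σ_v − u = 104.8 − 52.483 = 52.317 kPa.
Stress increase at mid-clay by the 2:1 spreading method:
Δσ = qB/(B+z) = 183×2.9/(2.9+5.35) = 64.327 kPa
Final effective stress: σ'_f = σ'_0 + Δσ = 52.317 + 64.327 = 116.64 kPa.
Normally consolidated clay, so the full stress increment lies on the virgin compression line:
S_c = C_c·H/(1+e₀)·log₁₀(σ'_f/σ'_0) = 0.42×5.1/(1+1.24)×log₁₀(116.64/52.317)
    = 0.95625 × 0.3482 = 0.333 m

S_c ≈ 0.333 m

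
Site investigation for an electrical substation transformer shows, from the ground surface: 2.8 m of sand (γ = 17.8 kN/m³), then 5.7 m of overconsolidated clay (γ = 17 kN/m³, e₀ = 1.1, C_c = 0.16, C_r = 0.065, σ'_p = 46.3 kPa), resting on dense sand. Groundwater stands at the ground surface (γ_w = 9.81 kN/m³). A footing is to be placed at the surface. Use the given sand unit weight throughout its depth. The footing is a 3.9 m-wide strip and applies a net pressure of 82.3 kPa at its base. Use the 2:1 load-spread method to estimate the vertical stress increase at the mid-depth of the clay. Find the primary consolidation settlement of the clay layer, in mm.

S_c ≈ 101 mm

Mid-depth of clay below the ground surface: z = 2.8 + 5.7/2 = 5.65 m.
Total vertical stress at mid-clay: σ_v = 17.8×2.8 + 17×2.85 = 98.29 kPa.
Pore pressure: u = 9.81×(5.65 − 0) = 55.427 kPa.
Initial effective stress: σ'_0 = σ_v − u = 98.29 − 55.427 = 42.863 kPa.
Stress increase at mid-clay by the 2:1 spreading method:
Δσ = qB/(B+z) = 82.3×3.9/(3.9+5.65) = 33.609 kPa
Final effective stress: σ'_f = 42.863 + 33.609 = 76.472 kPa.
σ'_f = 76.472 > σ'_p = 46.3 kPa, so the stress path crosses the preconsolidation pressure — recompression up to σ'_p, then virgin compression beyond:
S_c = H/(1+e₀)·[C_r·log₁₀(σ'_p/σ'_0) + C_c·log₁₀(σ'_f/σ'_p)]
    = 5.7/2.1 × [0.065×log₁₀(46.3/42.863) + 0.16×log₁₀(76.472/46.3)]
    = 2.7143 × [0.0021774 + 0.034867] = 0.1005 m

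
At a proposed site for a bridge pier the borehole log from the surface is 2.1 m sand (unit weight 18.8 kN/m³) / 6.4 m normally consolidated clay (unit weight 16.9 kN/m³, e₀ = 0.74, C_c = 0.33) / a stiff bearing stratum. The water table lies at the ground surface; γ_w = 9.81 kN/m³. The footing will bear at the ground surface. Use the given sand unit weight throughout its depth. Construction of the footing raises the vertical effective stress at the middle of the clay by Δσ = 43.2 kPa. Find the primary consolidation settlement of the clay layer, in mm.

S_c ≈ 376 mm

Mid-depth of clay below the ground surface: z = 2.1 + 6.4/2 = 5.3 m.
Total vertical stress at mid-clay: σ_v = 18.8×2.1 + 16.9×3.2 = 93.56 kPa.
Pore pressure: u = 9.81×(5.3 − 0) = 51.993 kPa.
Initial effective stress: σ'_0 = σ_v − u = 93.56 − 51.993 = 41.567 kPa.
Final effective stress: σ'_f = σ'_0 + Δσ = 41.567 + 43.2 = 84.767 kPa.
Normally consolidated clay, so the full stress increment lies on the virgin compression line:
S_c = C_c·H/(1+e₀)·log₁₀(σ'_f/σ'_0) = 0.33×6.4/(1+0.74)×log₁₀(84.767/41.567)
    = 1.2138 × 0.30948 = 0.3756 m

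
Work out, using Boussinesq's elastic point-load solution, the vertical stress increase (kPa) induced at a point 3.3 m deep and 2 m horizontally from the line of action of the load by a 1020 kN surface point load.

Boussinesq vertical stress below a point load on an elastic half-space:
Δσ_z = 3P/(2πz²) · [1 + (r/z)²]^(−5/2)
r/z = 2/3.3 = 0.60606; [1+(r/z)²]^(−5/2) = 0.45744.
Δσ_z = 3×1020/(2π×3.3²) × 0.45744 = 44.721 × 0.45744 = 20.46 kPa

Δσ_z ≈ 20.5 kPa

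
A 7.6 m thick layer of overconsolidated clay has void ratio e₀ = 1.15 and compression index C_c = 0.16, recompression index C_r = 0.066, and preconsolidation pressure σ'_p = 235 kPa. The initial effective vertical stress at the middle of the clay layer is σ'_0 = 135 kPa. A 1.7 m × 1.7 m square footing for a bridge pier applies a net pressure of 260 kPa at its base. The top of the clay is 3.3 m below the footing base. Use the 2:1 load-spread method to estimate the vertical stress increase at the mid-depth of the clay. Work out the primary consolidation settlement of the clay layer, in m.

Mid-depth of clay below the footing base: z = 3.3 + 7.6/2 = 7.1 m.
Stress increase at mid-clay by the 2:1 spreading method:
Δσ = qBL/((B+z)(L+z)) = 260×1.7×1.7/((1.7+7.1)(1.7+7.1)) = 9.703 kPa
Final effective stress: σ'_f = 135 + 9.703 = 144.7 kPa.
σ'_f = 144.7 ≤ σ'_p = 235 kPa, so the clay remains overconsolidated and only the recompression index applies:
S_c = C_r·H/(1+e₀)·log₁₀(σ'_f/σ'_0) = 0.066×7.6/2.15×log₁₀(144.7/135)
    = 0.2333 × 0.030135 = 0.007031 m

S_c ≈ 0.00703 m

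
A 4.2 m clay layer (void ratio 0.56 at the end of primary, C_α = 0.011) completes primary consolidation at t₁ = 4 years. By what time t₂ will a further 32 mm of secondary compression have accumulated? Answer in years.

t₂ ≈ 48.1 years

S_s = C_α·H/(1+e_p)·log₁₀(t₂/t₁) ⇒ log₁₀(t₂/t₁) = S_s·(1+e_p)/(C_α·H).
log₁₀(t₂/t₁) = 0.032 × (1+0.56) / (0.011×4.2) = 1.081
t₂ = t₁ × 10^1.081 = 4 × 12.04 = 48.15 years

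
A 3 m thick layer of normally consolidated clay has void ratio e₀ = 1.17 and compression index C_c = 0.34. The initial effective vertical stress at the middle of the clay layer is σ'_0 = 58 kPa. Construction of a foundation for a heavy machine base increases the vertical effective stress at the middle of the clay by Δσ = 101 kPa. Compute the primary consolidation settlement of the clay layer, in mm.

S_c ≈ 206 mm

Final effective stress: σ'_f = σ'_0 + Δσ = 58 + 101 = 159 kPa.
Normally consolidated clay, so the full stress increment lies on the virgin compression line:
S_c = C_c·H/(1+e₀)·log₁₀(σ'_f/σ'_0) = 0.34×3/(1+1.17)×log₁₀(159/58)
    = 0.47005 × 0.43797 = 0.2059 m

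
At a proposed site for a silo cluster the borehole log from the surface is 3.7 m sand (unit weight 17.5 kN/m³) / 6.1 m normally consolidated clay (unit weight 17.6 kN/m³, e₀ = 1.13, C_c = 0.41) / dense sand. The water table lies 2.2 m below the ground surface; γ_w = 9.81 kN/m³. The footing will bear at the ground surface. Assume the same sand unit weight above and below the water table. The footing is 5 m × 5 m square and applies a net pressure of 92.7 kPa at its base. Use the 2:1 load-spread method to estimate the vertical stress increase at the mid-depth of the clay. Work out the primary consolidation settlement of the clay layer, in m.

S_c ≈ 0.105 m

Mid-depth of clay below the ground surface: z = 3.7 + 6.1/2 = 6.75 m.
Total vertical stress at mid-clay: σ_v = 17.5×3.7 + 17.6×3.05 = 118.43 kPa.
Pore pressure: u = 9.81×(6.75 − 2.2) = 44.636 kPa.
Initial effective stress: σ'_0 = σ_v − u = 118.43 − 44.636 = 73.794 kPa.
Stress increase at mid-clay by the 2:1 spreading method:
Δσ = qBL/((B+z)(L+z)) = 92.7×5×5/((5+6.75)(5+6.75)) = 16.786 kPa
Final effective stress: σ'_f = σ'_0 + Δσ = 73.794 + 16.786 = 90.58 kPa.
Normally consolidated clay, so the full stress increment lies on the virgin compression line:
S_c = C_c·H/(1+e₀)·log₁₀(σ'_f/σ'_0) = 0.41×6.1/(1+1.13)×log₁₀(90.58/73.794)
    = 1.1742 × 0.089011 = 0.1045 m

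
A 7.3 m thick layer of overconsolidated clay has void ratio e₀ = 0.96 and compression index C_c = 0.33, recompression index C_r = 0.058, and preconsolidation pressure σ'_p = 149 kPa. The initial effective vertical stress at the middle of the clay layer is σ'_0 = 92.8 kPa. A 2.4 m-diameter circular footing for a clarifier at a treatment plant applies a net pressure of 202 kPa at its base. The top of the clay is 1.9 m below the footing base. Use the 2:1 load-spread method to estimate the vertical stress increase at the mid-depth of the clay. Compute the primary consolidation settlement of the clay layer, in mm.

S_c ≈ 17 mm

Mid-depth of clay below the footing base: z = 1.9 + 7.3/2 = 5.55 m.
Stress increase at mid-clay by the 2:1 spreading method:
Δσ ≈ qD²/(D+z)² = 202×2.4²/(2.4+5.55)² = 18.409 kPa
Final effective stress: σ'_f = 92.8 + 18.409 = 111.21 kPa.
σ'_f = 111.21 ≤ σ'_p = 149 kPa, so the clay remains overconsolidated and only the recompression index applies:
S_c = C_r·H/(1+e₀)·log₁₀(σ'_f/σ'_0) = 0.058×7.3/1.96×log₁₀(111.21/92.8)
    = 0.21602 × 0.078596 = 0.01698 m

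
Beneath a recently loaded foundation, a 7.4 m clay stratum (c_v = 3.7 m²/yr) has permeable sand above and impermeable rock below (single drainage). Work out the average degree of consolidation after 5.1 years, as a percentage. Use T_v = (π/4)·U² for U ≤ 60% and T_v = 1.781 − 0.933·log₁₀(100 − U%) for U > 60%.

U ≈ 65.4 %

Drainage path length: H_d = H = 7.4 m (single drainage).
T_v = c_v·t/H_d² = 3.7×5.1/7.4² = 0.34459.
T_v = 0.34459 corresponds to the U > 60% branch:
U = 1 − 10^((1.781 − T_v)/0.933)/100 = 0.6536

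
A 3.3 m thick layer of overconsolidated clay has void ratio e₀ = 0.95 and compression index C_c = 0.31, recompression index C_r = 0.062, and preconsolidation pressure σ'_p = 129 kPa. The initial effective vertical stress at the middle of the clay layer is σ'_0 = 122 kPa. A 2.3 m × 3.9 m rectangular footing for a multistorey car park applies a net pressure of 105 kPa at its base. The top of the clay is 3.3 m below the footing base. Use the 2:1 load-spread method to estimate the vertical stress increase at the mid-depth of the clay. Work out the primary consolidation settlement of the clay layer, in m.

S_c ≈ 0.0157 m

Mid-depth of clay below the footing base: z = 3.3 + 3.3/2 = 4.95 m.
Stress increase at mid-clay by the 2:1 spreading method:
Δσ = qBL/((B+z)(L+z)) = 105×2.3×3.9/((2.3+4.95)(3.9+4.95)) = 14.679 kPa
Final effective stress: σ'_f = 122 + 14.679 = 136.68 kPa.
σ'_f = 136.68 > σ'_p = 129 kPa, so the stress path crosses the preconsolidation pressure — recompression up to σ'_p, then virgin compression beyond:
S_c = H/(1+e₀)·[C_r·log₁₀(σ'_p/σ'_0) + C_c·log₁₀(σ'_f/σ'_p)]
    = 3.3/1.95 × [0.062×log₁₀(129/122) + 0.31×log₁₀(136.68/129)]
    = 1.6923 × [0.0015023 + 0.0077857] = 0.01572 m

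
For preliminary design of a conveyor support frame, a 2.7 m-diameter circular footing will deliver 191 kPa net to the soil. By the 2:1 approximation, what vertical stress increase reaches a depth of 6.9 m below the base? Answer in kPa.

Δσ_z ≈ 15.1 kPa

By the 2:1 method the load spreads at 1 horizontal : 2 vertical, so at depth z the loaded area has grown by z in each plan dimension:
Δσ ≈ qD²/(D+z)² = 191×2.7²/(2.7+6.9)² = 15.108 kPa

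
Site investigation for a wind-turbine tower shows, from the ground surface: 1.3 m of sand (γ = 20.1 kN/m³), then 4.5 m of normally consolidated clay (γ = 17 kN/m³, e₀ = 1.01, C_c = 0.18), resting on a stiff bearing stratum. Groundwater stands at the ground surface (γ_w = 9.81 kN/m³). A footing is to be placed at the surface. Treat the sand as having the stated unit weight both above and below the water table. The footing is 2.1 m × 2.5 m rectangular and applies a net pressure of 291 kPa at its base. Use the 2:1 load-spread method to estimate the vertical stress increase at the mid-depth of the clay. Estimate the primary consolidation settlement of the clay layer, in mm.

Mid-depth of clay below the ground surface: z = 1.3 + 4.5/2 = 3.55 m.
Total vertical stress at mid-clay: σ_v = 20.1×1.3 + 17×2.25 = 64.38 kPa.
Pore pressure: u = 9.81×(3.55 − 0) = 34.825 kPa.
Initial effective stress: σ'_0 = σ_v − u = 64.38 − 34.825 = 29.555 kPa.
Stress increase at mid-clay by the 2:1 spreading method:
Δσ = qBL/((B+z)(L+z)) = 291×2.1×2.5/((2.1+3.55)(2.5+3.55)) = 44.694 kPa
Final effective stress: σ'_f = σ'_0 + Δσ = 29.555 + 44.694 = 74.249 kPa.
Normally consolidated clay, so the full stress increment lies on the virgin compression line:
S_c = C_c·H/(1+e₀)·log₁₀(σ'_f/σ'_0) = 0.18×4.5/(1+1.01)×log₁₀(74.249/29.555)
    = 0.40299 × 0.40006 = 0.1612 m

S_c ≈ 161 mm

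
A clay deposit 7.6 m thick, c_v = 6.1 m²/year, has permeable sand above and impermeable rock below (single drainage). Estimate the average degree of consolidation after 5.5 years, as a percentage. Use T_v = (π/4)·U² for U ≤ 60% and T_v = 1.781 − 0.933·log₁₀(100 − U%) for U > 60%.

Drainage path length: H_d = H = 7.6 m (single drainage).
T_v = c_v·t/H_d² = 6.1×5.5/7.6² = 0.58085.
T_v = 0.58085 corresponds to the U > 60% branch:
U = 1 − 10^((1.781 − T_v)/0.933)/100 = 0.8067

U ≈ 80.7 %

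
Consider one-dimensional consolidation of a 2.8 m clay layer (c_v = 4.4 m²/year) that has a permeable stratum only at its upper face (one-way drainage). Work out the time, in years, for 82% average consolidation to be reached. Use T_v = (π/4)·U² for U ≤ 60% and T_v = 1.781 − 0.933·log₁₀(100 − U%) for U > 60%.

t ≈ 1.09 years

Drainage path length: H_d = H = 2.8 m (single drainage).
U > 60%: T_v = 1.781 − 0.933·log₁₀(100 − 82) = 0.60983.
t = T_v·H_d²/c_v = 0.60983×2.8²/4.4 = 1.087 years.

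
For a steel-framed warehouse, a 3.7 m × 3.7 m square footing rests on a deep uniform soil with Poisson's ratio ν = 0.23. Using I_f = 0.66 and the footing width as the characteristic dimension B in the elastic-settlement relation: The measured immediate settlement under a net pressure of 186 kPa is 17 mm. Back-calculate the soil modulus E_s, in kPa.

S_e = q·B·(1−ν²)/E_s · I_f  ⇒  E_s = q·B·(1−ν²)·I_f / S_e.
E_s = 186 × 3.7 × 0.9471 × 0.66 / 0.017 = 25300 kPa

E_s ≈ 25300 kPa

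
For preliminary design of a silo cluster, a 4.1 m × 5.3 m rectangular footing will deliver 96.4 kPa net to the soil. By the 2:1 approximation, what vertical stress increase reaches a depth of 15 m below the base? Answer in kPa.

Δσ_z ≈ 5.4 kPa

By the 2:1 method the load spreads at 1 horizontal : 2 vertical, so at depth z the loaded area has grown by z in each plan dimension:
Δσ = qBL/((B+z)(L+z)) = 96.4×4.1×5.3/((4.1+15)(5.3+15)) = 5.4027 kPa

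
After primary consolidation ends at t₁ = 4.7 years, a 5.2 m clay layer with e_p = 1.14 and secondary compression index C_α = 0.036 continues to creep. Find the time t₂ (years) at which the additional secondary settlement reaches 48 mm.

t₂ ≈ 16.6 years

S_s = C_α·H/(1+e_p)·log₁₀(t₂/t₁) ⇒ log₁₀(t₂/t₁) = S_s·(1+e_p)/(C_α·H).
log₁₀(t₂/t₁) = 0.048 × (1+1.14) / (0.036×5.2) = 0.5487
t₂ = t₁ × 10^0.5487 = 4.7 × 3.538 = 16.63 years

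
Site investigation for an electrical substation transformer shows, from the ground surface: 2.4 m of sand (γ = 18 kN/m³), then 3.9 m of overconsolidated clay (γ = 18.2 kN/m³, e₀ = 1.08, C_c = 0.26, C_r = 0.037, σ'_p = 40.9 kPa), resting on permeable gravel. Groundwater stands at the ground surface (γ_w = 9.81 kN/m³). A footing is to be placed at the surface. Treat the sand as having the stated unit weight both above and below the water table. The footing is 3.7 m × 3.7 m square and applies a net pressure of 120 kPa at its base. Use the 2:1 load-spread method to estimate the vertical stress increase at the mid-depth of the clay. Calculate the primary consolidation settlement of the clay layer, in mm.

Mid-depth of clay below the ground surface: z = 2.4 + 3.9/2 = 4.35 m.
Total vertical stress at mid-clay: σ_v = 18×2.4 + 18.2×1.95 = 78.69 kPa.
Pore pressure: u = 9.81×(4.35 − 0) = 42.673 kPa.
Initial effective stress: σ'_0 = σ_v − u = 78.69 − 42.673 = 36.017 kPa.
Stress increase at mid-clay by the 2:1 spreading method:
Δσ = qBL/((B+z)(L+z)) = 120×3.7×3.7/((3.7+4.35)(3.7+4.35)) = 25.351 kPa
Final effective stress: σ'_f = 36.017 + 25.351 = 61.368 kPa.
σ'_f = 61.368 > σ'_p = 40.9 kPa, so the stress path crosses the preconsolidation pressure — recompression up to σ'_p, then virgin compression beyond:
S_c = H/(1+e₀)·[C_r·log₁₀(σ'_p/σ'_0) + C_c·log₁₀(σ'_f/σ'_p)]
    = 3.9/2.08 × [0.037×log₁₀(40.9/36.017) + 0.26×log₁₀(61.368/40.9)]
    = 1.875 × [0.002043 + 0.045817] = 0.08974 m

S_c ≈ 89.7 mm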